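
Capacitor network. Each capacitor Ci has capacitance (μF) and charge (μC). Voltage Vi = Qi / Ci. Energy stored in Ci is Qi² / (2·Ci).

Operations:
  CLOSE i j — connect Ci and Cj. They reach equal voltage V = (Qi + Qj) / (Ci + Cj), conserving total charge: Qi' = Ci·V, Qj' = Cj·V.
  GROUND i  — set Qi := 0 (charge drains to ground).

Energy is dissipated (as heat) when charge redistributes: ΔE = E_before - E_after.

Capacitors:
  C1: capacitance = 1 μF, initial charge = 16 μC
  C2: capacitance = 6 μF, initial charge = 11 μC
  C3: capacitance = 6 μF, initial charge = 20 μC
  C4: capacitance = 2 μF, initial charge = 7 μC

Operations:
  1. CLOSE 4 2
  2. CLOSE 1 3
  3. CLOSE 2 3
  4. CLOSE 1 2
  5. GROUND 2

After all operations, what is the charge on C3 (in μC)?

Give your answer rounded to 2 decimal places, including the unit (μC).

Answer: 22.18 μC

Derivation:
Initial: C1(1μF, Q=16μC, V=16.00V), C2(6μF, Q=11μC, V=1.83V), C3(6μF, Q=20μC, V=3.33V), C4(2μF, Q=7μC, V=3.50V)
Op 1: CLOSE 4-2: Q_total=18.00, C_total=8.00, V=2.25; Q4=4.50, Q2=13.50; dissipated=2.083
Op 2: CLOSE 1-3: Q_total=36.00, C_total=7.00, V=5.14; Q1=5.14, Q3=30.86; dissipated=68.762
Op 3: CLOSE 2-3: Q_total=44.36, C_total=12.00, V=3.70; Q2=22.18, Q3=22.18; dissipated=12.553
Op 4: CLOSE 1-2: Q_total=27.32, C_total=7.00, V=3.90; Q1=3.90, Q2=23.42; dissipated=0.897
Op 5: GROUND 2: Q2=0; energy lost=45.702
Final charges: Q1=3.90, Q2=0.00, Q3=22.18, Q4=4.50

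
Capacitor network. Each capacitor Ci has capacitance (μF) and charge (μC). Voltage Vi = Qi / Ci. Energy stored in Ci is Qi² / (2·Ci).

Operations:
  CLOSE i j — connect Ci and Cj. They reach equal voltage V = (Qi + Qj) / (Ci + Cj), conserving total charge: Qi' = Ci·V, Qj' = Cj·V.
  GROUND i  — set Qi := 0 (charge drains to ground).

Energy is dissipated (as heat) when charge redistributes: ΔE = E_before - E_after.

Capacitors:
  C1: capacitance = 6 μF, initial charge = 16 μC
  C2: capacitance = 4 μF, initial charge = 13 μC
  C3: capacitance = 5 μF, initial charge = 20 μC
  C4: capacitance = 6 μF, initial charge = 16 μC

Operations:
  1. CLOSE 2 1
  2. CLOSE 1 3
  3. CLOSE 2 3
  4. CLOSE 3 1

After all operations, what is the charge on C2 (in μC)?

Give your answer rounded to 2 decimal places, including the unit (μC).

Initial: C1(6μF, Q=16μC, V=2.67V), C2(4μF, Q=13μC, V=3.25V), C3(5μF, Q=20μC, V=4.00V), C4(6μF, Q=16μC, V=2.67V)
Op 1: CLOSE 2-1: Q_total=29.00, C_total=10.00, V=2.90; Q2=11.60, Q1=17.40; dissipated=0.408
Op 2: CLOSE 1-3: Q_total=37.40, C_total=11.00, V=3.40; Q1=20.40, Q3=17.00; dissipated=1.650
Op 3: CLOSE 2-3: Q_total=28.60, C_total=9.00, V=3.18; Q2=12.71, Q3=15.89; dissipated=0.278
Op 4: CLOSE 3-1: Q_total=36.29, C_total=11.00, V=3.30; Q3=16.49, Q1=19.79; dissipated=0.067
Final charges: Q1=19.79, Q2=12.71, Q3=16.49, Q4=16.00

Answer: 12.71 μC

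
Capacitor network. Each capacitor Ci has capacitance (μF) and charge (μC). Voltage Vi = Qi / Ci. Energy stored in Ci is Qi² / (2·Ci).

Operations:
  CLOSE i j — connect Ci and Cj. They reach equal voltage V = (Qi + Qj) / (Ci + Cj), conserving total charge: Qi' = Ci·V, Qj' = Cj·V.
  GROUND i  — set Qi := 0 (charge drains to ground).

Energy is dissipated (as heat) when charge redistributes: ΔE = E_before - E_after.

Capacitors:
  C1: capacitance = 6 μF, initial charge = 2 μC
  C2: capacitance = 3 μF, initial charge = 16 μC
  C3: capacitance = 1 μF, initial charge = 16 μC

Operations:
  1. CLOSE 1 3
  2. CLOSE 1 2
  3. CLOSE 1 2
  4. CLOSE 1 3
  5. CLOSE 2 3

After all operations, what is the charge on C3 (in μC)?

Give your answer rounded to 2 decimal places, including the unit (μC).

Answer: 3.46 μC

Derivation:
Initial: C1(6μF, Q=2μC, V=0.33V), C2(3μF, Q=16μC, V=5.33V), C3(1μF, Q=16μC, V=16.00V)
Op 1: CLOSE 1-3: Q_total=18.00, C_total=7.00, V=2.57; Q1=15.43, Q3=2.57; dissipated=105.190
Op 2: CLOSE 1-2: Q_total=31.43, C_total=9.00, V=3.49; Q1=20.95, Q2=10.48; dissipated=7.628
Op 3: CLOSE 1-2: Q_total=31.43, C_total=9.00, V=3.49; Q1=20.95, Q2=10.48; dissipated=0.000
Op 4: CLOSE 1-3: Q_total=23.52, C_total=7.00, V=3.36; Q1=20.16, Q3=3.36; dissipated=0.363
Op 5: CLOSE 2-3: Q_total=13.84, C_total=4.00, V=3.46; Q2=10.38, Q3=3.46; dissipated=0.006
Final charges: Q1=20.16, Q2=10.38, Q3=3.46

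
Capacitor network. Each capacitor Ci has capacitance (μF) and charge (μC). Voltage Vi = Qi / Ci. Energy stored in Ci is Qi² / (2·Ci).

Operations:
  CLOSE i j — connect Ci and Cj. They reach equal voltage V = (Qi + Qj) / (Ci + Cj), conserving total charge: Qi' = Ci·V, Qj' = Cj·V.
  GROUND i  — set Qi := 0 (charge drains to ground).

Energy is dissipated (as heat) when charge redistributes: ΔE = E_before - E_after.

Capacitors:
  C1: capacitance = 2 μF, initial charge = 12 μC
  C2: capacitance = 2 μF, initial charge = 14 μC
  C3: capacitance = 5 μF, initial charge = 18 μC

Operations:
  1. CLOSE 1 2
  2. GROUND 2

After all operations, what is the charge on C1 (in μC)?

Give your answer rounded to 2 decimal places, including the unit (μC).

Initial: C1(2μF, Q=12μC, V=6.00V), C2(2μF, Q=14μC, V=7.00V), C3(5μF, Q=18μC, V=3.60V)
Op 1: CLOSE 1-2: Q_total=26.00, C_total=4.00, V=6.50; Q1=13.00, Q2=13.00; dissipated=0.500
Op 2: GROUND 2: Q2=0; energy lost=42.250
Final charges: Q1=13.00, Q2=0.00, Q3=18.00

Answer: 13.00 μC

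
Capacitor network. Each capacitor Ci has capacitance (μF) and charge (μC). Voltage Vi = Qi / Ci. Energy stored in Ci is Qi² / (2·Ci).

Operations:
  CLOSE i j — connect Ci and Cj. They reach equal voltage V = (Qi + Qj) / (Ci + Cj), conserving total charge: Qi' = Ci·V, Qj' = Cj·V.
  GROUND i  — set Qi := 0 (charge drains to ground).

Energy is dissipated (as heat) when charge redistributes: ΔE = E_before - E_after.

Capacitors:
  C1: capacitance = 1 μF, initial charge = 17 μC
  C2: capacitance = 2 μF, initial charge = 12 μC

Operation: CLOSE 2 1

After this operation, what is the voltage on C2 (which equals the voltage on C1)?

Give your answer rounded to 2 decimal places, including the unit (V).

Answer: 9.67 V

Derivation:
Initial: C1(1μF, Q=17μC, V=17.00V), C2(2μF, Q=12μC, V=6.00V)
Op 1: CLOSE 2-1: Q_total=29.00, C_total=3.00, V=9.67; Q2=19.33, Q1=9.67; dissipated=40.333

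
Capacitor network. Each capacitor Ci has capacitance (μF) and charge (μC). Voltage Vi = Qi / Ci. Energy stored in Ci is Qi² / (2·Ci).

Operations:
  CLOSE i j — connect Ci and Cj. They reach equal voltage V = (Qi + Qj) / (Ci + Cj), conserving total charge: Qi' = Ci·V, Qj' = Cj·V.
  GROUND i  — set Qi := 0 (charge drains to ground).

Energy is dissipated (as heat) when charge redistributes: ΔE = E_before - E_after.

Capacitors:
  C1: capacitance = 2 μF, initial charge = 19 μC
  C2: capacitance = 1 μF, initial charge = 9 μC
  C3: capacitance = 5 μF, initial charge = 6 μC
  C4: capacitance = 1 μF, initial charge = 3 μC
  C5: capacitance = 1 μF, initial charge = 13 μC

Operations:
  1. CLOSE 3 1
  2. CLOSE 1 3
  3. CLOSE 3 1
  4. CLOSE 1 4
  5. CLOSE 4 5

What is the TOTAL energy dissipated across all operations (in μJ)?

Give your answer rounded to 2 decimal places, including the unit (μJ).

Answer: 72.45 μJ

Derivation:
Initial: C1(2μF, Q=19μC, V=9.50V), C2(1μF, Q=9μC, V=9.00V), C3(5μF, Q=6μC, V=1.20V), C4(1μF, Q=3μC, V=3.00V), C5(1μF, Q=13μC, V=13.00V)
Op 1: CLOSE 3-1: Q_total=25.00, C_total=7.00, V=3.57; Q3=17.86, Q1=7.14; dissipated=49.207
Op 2: CLOSE 1-3: Q_total=25.00, C_total=7.00, V=3.57; Q1=7.14, Q3=17.86; dissipated=0.000
Op 3: CLOSE 3-1: Q_total=25.00, C_total=7.00, V=3.57; Q3=17.86, Q1=7.14; dissipated=0.000
Op 4: CLOSE 1-4: Q_total=10.14, C_total=3.00, V=3.38; Q1=6.76, Q4=3.38; dissipated=0.109
Op 5: CLOSE 4-5: Q_total=16.38, C_total=2.00, V=8.19; Q4=8.19, Q5=8.19; dissipated=23.132
Total dissipated: 72.448 μJ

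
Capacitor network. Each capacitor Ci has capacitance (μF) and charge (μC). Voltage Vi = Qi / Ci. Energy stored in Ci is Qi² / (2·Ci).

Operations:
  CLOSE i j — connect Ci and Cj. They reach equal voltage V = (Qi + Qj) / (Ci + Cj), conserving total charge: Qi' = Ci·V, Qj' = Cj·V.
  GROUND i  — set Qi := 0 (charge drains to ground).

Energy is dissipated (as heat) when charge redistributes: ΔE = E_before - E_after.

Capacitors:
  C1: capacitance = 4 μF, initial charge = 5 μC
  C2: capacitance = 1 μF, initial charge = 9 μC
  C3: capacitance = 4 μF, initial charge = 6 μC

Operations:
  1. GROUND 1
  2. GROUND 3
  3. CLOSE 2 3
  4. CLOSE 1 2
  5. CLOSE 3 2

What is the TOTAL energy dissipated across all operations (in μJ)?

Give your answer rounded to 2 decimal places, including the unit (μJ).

Initial: C1(4μF, Q=5μC, V=1.25V), C2(1μF, Q=9μC, V=9.00V), C3(4μF, Q=6μC, V=1.50V)
Op 1: GROUND 1: Q1=0; energy lost=3.125
Op 2: GROUND 3: Q3=0; energy lost=4.500
Op 3: CLOSE 2-3: Q_total=9.00, C_total=5.00, V=1.80; Q2=1.80, Q3=7.20; dissipated=32.400
Op 4: CLOSE 1-2: Q_total=1.80, C_total=5.00, V=0.36; Q1=1.44, Q2=0.36; dissipated=1.296
Op 5: CLOSE 3-2: Q_total=7.56, C_total=5.00, V=1.51; Q3=6.05, Q2=1.51; dissipated=0.829
Total dissipated: 42.150 μJ

Answer: 42.15 μJ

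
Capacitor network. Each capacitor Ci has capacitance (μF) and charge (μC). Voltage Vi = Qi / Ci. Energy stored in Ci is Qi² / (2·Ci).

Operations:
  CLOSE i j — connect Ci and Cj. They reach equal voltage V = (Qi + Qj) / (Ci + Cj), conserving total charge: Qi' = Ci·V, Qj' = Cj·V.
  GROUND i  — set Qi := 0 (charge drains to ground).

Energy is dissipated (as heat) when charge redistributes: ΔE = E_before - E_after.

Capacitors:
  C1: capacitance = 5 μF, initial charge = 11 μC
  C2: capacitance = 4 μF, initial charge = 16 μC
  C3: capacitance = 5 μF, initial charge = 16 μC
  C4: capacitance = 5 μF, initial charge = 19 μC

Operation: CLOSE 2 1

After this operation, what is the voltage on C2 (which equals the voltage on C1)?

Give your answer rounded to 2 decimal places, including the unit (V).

Answer: 3.00 V

Derivation:
Initial: C1(5μF, Q=11μC, V=2.20V), C2(4μF, Q=16μC, V=4.00V), C3(5μF, Q=16μC, V=3.20V), C4(5μF, Q=19μC, V=3.80V)
Op 1: CLOSE 2-1: Q_total=27.00, C_total=9.00, V=3.00; Q2=12.00, Q1=15.00; dissipated=3.600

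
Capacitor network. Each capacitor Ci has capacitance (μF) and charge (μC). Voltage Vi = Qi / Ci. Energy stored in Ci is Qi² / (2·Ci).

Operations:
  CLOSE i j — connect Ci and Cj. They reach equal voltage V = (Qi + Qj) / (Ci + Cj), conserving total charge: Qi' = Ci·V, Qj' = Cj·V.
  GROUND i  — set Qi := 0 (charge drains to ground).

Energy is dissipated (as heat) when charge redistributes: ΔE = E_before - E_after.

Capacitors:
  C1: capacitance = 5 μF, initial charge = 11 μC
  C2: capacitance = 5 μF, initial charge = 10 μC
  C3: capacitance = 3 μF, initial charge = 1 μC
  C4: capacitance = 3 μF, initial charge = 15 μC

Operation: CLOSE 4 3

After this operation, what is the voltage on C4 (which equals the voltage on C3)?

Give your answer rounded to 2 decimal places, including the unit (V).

Initial: C1(5μF, Q=11μC, V=2.20V), C2(5μF, Q=10μC, V=2.00V), C3(3μF, Q=1μC, V=0.33V), C4(3μF, Q=15μC, V=5.00V)
Op 1: CLOSE 4-3: Q_total=16.00, C_total=6.00, V=2.67; Q4=8.00, Q3=8.00; dissipated=16.333

Answer: 2.67 V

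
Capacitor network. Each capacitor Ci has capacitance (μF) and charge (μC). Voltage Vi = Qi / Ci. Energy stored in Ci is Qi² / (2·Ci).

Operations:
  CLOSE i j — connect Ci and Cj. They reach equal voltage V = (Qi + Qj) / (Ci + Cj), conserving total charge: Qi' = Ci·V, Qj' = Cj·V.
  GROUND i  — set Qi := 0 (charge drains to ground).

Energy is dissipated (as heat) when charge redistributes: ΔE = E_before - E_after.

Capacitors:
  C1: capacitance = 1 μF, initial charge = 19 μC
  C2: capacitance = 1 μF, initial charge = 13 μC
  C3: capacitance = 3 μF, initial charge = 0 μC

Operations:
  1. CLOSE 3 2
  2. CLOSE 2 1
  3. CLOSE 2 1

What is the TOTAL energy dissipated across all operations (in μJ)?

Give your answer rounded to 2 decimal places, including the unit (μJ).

Initial: C1(1μF, Q=19μC, V=19.00V), C2(1μF, Q=13μC, V=13.00V), C3(3μF, Q=0μC, V=0.00V)
Op 1: CLOSE 3-2: Q_total=13.00, C_total=4.00, V=3.25; Q3=9.75, Q2=3.25; dissipated=63.375
Op 2: CLOSE 2-1: Q_total=22.25, C_total=2.00, V=11.12; Q2=11.12, Q1=11.12; dissipated=62.016
Op 3: CLOSE 2-1: Q_total=22.25, C_total=2.00, V=11.12; Q2=11.12, Q1=11.12; dissipated=0.000
Total dissipated: 125.391 μJ

Answer: 125.39 μJ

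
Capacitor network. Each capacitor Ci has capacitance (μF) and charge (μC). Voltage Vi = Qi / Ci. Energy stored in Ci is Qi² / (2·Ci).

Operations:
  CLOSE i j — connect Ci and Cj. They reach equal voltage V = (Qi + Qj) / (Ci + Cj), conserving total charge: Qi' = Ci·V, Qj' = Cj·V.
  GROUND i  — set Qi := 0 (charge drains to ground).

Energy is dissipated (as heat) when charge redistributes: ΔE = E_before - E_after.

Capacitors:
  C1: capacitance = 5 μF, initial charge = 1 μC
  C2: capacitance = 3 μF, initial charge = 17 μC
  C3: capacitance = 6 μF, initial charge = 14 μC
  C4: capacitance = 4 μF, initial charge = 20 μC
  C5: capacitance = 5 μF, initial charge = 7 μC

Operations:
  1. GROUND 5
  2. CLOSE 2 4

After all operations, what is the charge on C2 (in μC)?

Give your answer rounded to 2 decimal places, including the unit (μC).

Answer: 15.86 μC

Derivation:
Initial: C1(5μF, Q=1μC, V=0.20V), C2(3μF, Q=17μC, V=5.67V), C3(6μF, Q=14μC, V=2.33V), C4(4μF, Q=20μC, V=5.00V), C5(5μF, Q=7μC, V=1.40V)
Op 1: GROUND 5: Q5=0; energy lost=4.900
Op 2: CLOSE 2-4: Q_total=37.00, C_total=7.00, V=5.29; Q2=15.86, Q4=21.14; dissipated=0.381
Final charges: Q1=1.00, Q2=15.86, Q3=14.00, Q4=21.14, Q5=0.00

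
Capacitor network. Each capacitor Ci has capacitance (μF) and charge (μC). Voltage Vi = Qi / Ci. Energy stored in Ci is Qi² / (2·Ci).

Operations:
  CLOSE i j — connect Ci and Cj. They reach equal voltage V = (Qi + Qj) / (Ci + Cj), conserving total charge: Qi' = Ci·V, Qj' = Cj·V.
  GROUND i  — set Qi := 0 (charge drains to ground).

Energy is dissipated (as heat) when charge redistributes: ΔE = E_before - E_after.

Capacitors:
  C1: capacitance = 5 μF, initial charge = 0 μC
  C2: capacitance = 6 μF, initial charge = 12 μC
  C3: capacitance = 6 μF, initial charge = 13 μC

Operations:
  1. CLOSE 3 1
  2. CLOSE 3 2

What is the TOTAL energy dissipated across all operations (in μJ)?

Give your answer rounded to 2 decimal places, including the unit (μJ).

Answer: 7.41 μJ

Derivation:
Initial: C1(5μF, Q=0μC, V=0.00V), C2(6μF, Q=12μC, V=2.00V), C3(6μF, Q=13μC, V=2.17V)
Op 1: CLOSE 3-1: Q_total=13.00, C_total=11.00, V=1.18; Q3=7.09, Q1=5.91; dissipated=6.402
Op 2: CLOSE 3-2: Q_total=19.09, C_total=12.00, V=1.59; Q3=9.55, Q2=9.55; dissipated=1.004
Total dissipated: 7.406 μJ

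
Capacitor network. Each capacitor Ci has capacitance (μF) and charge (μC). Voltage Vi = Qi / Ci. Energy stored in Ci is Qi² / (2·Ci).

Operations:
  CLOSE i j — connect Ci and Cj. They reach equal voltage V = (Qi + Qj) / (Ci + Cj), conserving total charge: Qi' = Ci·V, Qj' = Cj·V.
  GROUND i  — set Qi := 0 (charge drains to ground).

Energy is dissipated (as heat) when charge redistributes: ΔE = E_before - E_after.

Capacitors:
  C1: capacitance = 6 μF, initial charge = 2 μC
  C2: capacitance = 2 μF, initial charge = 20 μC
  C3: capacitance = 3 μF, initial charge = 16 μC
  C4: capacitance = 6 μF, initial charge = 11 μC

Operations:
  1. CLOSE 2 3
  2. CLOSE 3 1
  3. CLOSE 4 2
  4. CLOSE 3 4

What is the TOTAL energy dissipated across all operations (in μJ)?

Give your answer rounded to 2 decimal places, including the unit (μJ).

Answer: 82.12 μJ

Derivation:
Initial: C1(6μF, Q=2μC, V=0.33V), C2(2μF, Q=20μC, V=10.00V), C3(3μF, Q=16μC, V=5.33V), C4(6μF, Q=11μC, V=1.83V)
Op 1: CLOSE 2-3: Q_total=36.00, C_total=5.00, V=7.20; Q2=14.40, Q3=21.60; dissipated=13.067
Op 2: CLOSE 3-1: Q_total=23.60, C_total=9.00, V=2.62; Q3=7.87, Q1=15.73; dissipated=47.151
Op 3: CLOSE 4-2: Q_total=25.40, C_total=8.00, V=3.17; Q4=19.05, Q2=6.35; dissipated=21.601
Op 4: CLOSE 3-4: Q_total=26.92, C_total=9.00, V=2.99; Q3=8.97, Q4=17.94; dissipated=0.306
Total dissipated: 82.124 μJ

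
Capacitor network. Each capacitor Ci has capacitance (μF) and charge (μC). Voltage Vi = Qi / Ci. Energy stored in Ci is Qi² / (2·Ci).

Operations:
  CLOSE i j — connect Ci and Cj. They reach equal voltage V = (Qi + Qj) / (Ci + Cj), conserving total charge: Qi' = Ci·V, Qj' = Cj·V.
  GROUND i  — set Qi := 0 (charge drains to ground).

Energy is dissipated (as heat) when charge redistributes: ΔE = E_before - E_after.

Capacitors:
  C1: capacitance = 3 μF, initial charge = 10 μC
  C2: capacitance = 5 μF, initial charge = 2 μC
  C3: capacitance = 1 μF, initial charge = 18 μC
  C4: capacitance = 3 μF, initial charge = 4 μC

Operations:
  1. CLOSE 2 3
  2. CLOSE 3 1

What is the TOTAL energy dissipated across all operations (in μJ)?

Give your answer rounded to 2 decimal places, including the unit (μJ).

Initial: C1(3μF, Q=10μC, V=3.33V), C2(5μF, Q=2μC, V=0.40V), C3(1μF, Q=18μC, V=18.00V), C4(3μF, Q=4μC, V=1.33V)
Op 1: CLOSE 2-3: Q_total=20.00, C_total=6.00, V=3.33; Q2=16.67, Q3=3.33; dissipated=129.067
Op 2: CLOSE 3-1: Q_total=13.33, C_total=4.00, V=3.33; Q3=3.33, Q1=10.00; dissipated=0.000
Total dissipated: 129.067 μJ

Answer: 129.07 μJ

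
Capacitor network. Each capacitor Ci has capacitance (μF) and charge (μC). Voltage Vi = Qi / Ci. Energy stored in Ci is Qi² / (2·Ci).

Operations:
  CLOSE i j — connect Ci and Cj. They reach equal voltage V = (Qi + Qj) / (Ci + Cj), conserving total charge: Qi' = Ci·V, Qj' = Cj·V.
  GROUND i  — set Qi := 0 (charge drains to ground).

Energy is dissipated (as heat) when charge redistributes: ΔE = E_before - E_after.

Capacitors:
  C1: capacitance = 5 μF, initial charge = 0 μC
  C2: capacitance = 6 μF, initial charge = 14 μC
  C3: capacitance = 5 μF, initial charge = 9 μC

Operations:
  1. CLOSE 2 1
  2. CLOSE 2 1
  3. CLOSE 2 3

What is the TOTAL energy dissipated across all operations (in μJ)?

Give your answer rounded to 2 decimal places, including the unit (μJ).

Answer: 7.80 μJ

Derivation:
Initial: C1(5μF, Q=0μC, V=0.00V), C2(6μF, Q=14μC, V=2.33V), C3(5μF, Q=9μC, V=1.80V)
Op 1: CLOSE 2-1: Q_total=14.00, C_total=11.00, V=1.27; Q2=7.64, Q1=6.36; dissipated=7.424
Op 2: CLOSE 2-1: Q_total=14.00, C_total=11.00, V=1.27; Q2=7.64, Q1=6.36; dissipated=0.000
Op 3: CLOSE 2-3: Q_total=16.64, C_total=11.00, V=1.51; Q2=9.07, Q3=7.56; dissipated=0.379
Total dissipated: 7.803 μJ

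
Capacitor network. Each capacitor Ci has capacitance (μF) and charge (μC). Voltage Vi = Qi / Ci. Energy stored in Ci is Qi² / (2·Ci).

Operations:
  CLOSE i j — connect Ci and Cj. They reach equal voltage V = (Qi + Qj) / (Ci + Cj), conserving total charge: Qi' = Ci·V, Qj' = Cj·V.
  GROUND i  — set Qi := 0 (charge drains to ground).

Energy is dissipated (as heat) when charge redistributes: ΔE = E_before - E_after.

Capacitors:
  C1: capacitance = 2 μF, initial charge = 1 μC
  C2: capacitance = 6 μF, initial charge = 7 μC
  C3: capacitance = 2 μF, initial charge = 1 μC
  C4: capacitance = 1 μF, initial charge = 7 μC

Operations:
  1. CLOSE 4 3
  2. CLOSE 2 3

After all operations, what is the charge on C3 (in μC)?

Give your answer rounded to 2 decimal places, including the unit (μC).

Answer: 3.08 μC

Derivation:
Initial: C1(2μF, Q=1μC, V=0.50V), C2(6μF, Q=7μC, V=1.17V), C3(2μF, Q=1μC, V=0.50V), C4(1μF, Q=7μC, V=7.00V)
Op 1: CLOSE 4-3: Q_total=8.00, C_total=3.00, V=2.67; Q4=2.67, Q3=5.33; dissipated=14.083
Op 2: CLOSE 2-3: Q_total=12.33, C_total=8.00, V=1.54; Q2=9.25, Q3=3.08; dissipated=1.688
Final charges: Q1=1.00, Q2=9.25, Q3=3.08, Q4=2.67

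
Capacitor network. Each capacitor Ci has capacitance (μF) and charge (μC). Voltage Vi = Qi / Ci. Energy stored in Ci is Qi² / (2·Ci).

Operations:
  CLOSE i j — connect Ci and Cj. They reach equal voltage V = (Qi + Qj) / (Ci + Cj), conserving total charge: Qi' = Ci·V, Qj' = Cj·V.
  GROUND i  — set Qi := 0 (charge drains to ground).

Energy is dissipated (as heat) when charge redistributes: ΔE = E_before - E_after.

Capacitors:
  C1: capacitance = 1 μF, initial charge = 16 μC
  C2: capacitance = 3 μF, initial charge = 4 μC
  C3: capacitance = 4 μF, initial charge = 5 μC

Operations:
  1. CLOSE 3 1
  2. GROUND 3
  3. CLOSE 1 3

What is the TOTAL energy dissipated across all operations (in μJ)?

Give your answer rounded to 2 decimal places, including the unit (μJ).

Answer: 129.36 μJ

Derivation:
Initial: C1(1μF, Q=16μC, V=16.00V), C2(3μF, Q=4μC, V=1.33V), C3(4μF, Q=5μC, V=1.25V)
Op 1: CLOSE 3-1: Q_total=21.00, C_total=5.00, V=4.20; Q3=16.80, Q1=4.20; dissipated=87.025
Op 2: GROUND 3: Q3=0; energy lost=35.280
Op 3: CLOSE 1-3: Q_total=4.20, C_total=5.00, V=0.84; Q1=0.84, Q3=3.36; dissipated=7.056
Total dissipated: 129.361 μJ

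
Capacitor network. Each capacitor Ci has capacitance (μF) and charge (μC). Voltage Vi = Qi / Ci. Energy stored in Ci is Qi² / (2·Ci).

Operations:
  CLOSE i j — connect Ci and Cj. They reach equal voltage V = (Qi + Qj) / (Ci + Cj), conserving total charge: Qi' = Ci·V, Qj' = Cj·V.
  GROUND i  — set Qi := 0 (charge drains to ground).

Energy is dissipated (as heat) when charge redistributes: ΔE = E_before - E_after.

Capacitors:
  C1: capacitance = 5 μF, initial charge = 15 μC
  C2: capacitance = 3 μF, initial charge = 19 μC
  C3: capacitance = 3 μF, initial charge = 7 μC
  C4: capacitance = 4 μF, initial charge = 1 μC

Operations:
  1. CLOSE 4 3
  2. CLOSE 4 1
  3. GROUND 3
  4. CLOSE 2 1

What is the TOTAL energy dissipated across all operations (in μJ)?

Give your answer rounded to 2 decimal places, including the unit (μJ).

Answer: 25.73 μJ

Derivation:
Initial: C1(5μF, Q=15μC, V=3.00V), C2(3μF, Q=19μC, V=6.33V), C3(3μF, Q=7μC, V=2.33V), C4(4μF, Q=1μC, V=0.25V)
Op 1: CLOSE 4-3: Q_total=8.00, C_total=7.00, V=1.14; Q4=4.57, Q3=3.43; dissipated=3.720
Op 2: CLOSE 4-1: Q_total=19.57, C_total=9.00, V=2.17; Q4=8.70, Q1=10.87; dissipated=3.832
Op 3: GROUND 3: Q3=0; energy lost=1.959
Op 4: CLOSE 2-1: Q_total=29.87, C_total=8.00, V=3.73; Q2=11.20, Q1=18.67; dissipated=16.214
Total dissipated: 25.726 μJ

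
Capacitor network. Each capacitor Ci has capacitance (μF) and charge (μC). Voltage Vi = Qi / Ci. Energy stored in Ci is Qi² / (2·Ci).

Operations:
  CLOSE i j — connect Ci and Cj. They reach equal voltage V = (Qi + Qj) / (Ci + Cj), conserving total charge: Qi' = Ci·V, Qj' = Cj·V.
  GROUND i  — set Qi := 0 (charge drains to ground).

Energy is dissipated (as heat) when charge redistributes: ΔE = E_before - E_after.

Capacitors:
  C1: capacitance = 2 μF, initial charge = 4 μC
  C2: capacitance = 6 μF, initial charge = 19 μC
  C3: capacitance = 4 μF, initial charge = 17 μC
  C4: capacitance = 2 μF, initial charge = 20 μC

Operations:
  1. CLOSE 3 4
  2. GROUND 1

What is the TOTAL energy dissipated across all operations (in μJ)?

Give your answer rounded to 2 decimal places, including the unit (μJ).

Answer: 26.04 μJ

Derivation:
Initial: C1(2μF, Q=4μC, V=2.00V), C2(6μF, Q=19μC, V=3.17V), C3(4μF, Q=17μC, V=4.25V), C4(2μF, Q=20μC, V=10.00V)
Op 1: CLOSE 3-4: Q_total=37.00, C_total=6.00, V=6.17; Q3=24.67, Q4=12.33; dissipated=22.042
Op 2: GROUND 1: Q1=0; energy lost=4.000
Total dissipated: 26.042 μJ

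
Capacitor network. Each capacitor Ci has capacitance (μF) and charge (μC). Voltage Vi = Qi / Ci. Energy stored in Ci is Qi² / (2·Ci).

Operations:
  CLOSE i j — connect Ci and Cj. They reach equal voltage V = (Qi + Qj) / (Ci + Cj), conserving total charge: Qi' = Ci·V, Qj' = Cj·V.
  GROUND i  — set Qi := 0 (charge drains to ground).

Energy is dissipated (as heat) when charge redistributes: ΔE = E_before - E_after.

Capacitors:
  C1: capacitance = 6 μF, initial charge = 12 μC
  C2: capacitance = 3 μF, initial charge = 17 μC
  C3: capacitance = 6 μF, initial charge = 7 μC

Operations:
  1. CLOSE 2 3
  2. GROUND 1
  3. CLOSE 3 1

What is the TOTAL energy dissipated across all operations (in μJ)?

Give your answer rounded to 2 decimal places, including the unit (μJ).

Answer: 42.92 μJ

Derivation:
Initial: C1(6μF, Q=12μC, V=2.00V), C2(3μF, Q=17μC, V=5.67V), C3(6μF, Q=7μC, V=1.17V)
Op 1: CLOSE 2-3: Q_total=24.00, C_total=9.00, V=2.67; Q2=8.00, Q3=16.00; dissipated=20.250
Op 2: GROUND 1: Q1=0; energy lost=12.000
Op 3: CLOSE 3-1: Q_total=16.00, C_total=12.00, V=1.33; Q3=8.00, Q1=8.00; dissipated=10.667
Total dissipated: 42.917 μJ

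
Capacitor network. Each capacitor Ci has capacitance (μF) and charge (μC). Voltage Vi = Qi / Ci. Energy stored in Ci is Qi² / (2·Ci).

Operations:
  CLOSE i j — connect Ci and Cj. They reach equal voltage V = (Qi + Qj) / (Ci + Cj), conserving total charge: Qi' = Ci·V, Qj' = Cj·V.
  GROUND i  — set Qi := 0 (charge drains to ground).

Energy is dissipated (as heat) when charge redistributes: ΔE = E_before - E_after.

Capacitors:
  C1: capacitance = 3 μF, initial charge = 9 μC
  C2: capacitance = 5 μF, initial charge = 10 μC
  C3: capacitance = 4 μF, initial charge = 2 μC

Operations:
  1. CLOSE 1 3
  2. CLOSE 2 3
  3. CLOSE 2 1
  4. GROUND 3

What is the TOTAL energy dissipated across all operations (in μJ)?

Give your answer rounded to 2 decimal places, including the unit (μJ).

Initial: C1(3μF, Q=9μC, V=3.00V), C2(5μF, Q=10μC, V=2.00V), C3(4μF, Q=2μC, V=0.50V)
Op 1: CLOSE 1-3: Q_total=11.00, C_total=7.00, V=1.57; Q1=4.71, Q3=6.29; dissipated=5.357
Op 2: CLOSE 2-3: Q_total=16.29, C_total=9.00, V=1.81; Q2=9.05, Q3=7.24; dissipated=0.204
Op 3: CLOSE 2-1: Q_total=13.76, C_total=8.00, V=1.72; Q2=8.60, Q1=5.16; dissipated=0.053
Op 4: GROUND 3: Q3=0; energy lost=6.549
Total dissipated: 12.163 μJ

Answer: 12.16 μJ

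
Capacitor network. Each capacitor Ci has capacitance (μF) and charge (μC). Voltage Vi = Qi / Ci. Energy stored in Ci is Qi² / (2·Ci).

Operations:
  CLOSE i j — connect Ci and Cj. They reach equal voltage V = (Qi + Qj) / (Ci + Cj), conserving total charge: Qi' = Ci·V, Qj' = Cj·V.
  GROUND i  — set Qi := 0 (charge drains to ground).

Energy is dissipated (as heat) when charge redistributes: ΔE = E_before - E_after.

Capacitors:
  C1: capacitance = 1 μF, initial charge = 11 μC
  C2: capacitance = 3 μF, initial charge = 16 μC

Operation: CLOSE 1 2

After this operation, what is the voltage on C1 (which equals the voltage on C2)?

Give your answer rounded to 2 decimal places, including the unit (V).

Initial: C1(1μF, Q=11μC, V=11.00V), C2(3μF, Q=16μC, V=5.33V)
Op 1: CLOSE 1-2: Q_total=27.00, C_total=4.00, V=6.75; Q1=6.75, Q2=20.25; dissipated=12.042

Answer: 6.75 V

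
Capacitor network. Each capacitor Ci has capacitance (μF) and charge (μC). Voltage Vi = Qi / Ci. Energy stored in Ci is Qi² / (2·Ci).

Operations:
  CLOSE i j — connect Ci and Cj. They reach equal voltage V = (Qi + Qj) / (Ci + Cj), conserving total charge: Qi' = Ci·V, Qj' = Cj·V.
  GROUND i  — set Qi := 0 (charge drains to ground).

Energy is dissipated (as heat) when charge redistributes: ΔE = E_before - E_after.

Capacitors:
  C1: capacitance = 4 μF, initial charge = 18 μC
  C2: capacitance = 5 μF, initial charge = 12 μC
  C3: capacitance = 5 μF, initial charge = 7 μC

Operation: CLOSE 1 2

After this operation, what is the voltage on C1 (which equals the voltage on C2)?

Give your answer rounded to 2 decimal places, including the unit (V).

Answer: 3.33 V

Derivation:
Initial: C1(4μF, Q=18μC, V=4.50V), C2(5μF, Q=12μC, V=2.40V), C3(5μF, Q=7μC, V=1.40V)
Op 1: CLOSE 1-2: Q_total=30.00, C_total=9.00, V=3.33; Q1=13.33, Q2=16.67; dissipated=4.900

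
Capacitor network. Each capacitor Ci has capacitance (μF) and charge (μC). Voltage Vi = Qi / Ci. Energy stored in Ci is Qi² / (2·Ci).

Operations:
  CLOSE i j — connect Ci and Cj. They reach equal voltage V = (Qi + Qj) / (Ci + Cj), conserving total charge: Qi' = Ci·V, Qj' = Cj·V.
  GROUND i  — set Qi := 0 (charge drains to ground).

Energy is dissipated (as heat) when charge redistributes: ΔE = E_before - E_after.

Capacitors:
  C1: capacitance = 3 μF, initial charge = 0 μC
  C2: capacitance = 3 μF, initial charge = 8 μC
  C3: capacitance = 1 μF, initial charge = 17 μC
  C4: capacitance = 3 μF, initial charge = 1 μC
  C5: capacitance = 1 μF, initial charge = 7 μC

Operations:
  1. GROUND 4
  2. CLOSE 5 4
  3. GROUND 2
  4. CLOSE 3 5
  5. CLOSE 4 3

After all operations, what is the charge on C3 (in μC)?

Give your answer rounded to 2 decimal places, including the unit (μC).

Answer: 3.66 μC

Derivation:
Initial: C1(3μF, Q=0μC, V=0.00V), C2(3μF, Q=8μC, V=2.67V), C3(1μF, Q=17μC, V=17.00V), C4(3μF, Q=1μC, V=0.33V), C5(1μF, Q=7μC, V=7.00V)
Op 1: GROUND 4: Q4=0; energy lost=0.167
Op 2: CLOSE 5-4: Q_total=7.00, C_total=4.00, V=1.75; Q5=1.75, Q4=5.25; dissipated=18.375
Op 3: GROUND 2: Q2=0; energy lost=10.667
Op 4: CLOSE 3-5: Q_total=18.75, C_total=2.00, V=9.38; Q3=9.38, Q5=9.38; dissipated=58.141
Op 5: CLOSE 4-3: Q_total=14.62, C_total=4.00, V=3.66; Q4=10.97, Q3=3.66; dissipated=21.803
Final charges: Q1=0.00, Q2=0.00, Q3=3.66, Q4=10.97, Q5=9.38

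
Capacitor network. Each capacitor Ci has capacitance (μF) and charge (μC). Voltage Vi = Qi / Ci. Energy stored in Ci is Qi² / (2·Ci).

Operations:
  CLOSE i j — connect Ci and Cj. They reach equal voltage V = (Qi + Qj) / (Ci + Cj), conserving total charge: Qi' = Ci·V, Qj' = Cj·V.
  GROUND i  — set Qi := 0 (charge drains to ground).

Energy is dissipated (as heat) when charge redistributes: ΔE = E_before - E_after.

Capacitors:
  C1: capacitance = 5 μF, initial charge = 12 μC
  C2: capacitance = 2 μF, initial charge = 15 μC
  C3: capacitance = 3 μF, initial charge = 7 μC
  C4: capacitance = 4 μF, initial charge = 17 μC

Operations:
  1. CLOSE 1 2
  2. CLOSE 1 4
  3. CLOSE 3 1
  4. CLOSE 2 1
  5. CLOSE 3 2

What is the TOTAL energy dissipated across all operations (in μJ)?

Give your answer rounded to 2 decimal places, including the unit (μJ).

Initial: C1(5μF, Q=12μC, V=2.40V), C2(2μF, Q=15μC, V=7.50V), C3(3μF, Q=7μC, V=2.33V), C4(4μF, Q=17μC, V=4.25V)
Op 1: CLOSE 1-2: Q_total=27.00, C_total=7.00, V=3.86; Q1=19.29, Q2=7.71; dissipated=18.579
Op 2: CLOSE 1-4: Q_total=36.29, C_total=9.00, V=4.03; Q1=20.16, Q4=16.13; dissipated=0.171
Op 3: CLOSE 3-1: Q_total=27.16, C_total=8.00, V=3.39; Q3=10.18, Q1=16.97; dissipated=2.704
Op 4: CLOSE 2-1: Q_total=24.69, C_total=7.00, V=3.53; Q2=7.05, Q1=17.63; dissipated=0.153
Op 5: CLOSE 3-2: Q_total=17.24, C_total=5.00, V=3.45; Q3=10.34, Q2=6.90; dissipated=0.010
Total dissipated: 21.618 μJ

Answer: 21.62 μJ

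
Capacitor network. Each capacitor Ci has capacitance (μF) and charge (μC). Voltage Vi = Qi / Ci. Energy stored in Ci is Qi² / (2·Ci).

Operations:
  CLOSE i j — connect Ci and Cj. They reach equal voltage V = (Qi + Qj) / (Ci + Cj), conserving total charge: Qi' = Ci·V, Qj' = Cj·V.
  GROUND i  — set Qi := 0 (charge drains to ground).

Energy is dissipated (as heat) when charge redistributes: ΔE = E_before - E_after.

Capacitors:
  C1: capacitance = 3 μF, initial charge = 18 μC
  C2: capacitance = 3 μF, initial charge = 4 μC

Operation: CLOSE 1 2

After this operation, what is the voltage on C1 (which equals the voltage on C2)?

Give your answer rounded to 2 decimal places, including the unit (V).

Initial: C1(3μF, Q=18μC, V=6.00V), C2(3μF, Q=4μC, V=1.33V)
Op 1: CLOSE 1-2: Q_total=22.00, C_total=6.00, V=3.67; Q1=11.00, Q2=11.00; dissipated=16.333

Answer: 3.67 V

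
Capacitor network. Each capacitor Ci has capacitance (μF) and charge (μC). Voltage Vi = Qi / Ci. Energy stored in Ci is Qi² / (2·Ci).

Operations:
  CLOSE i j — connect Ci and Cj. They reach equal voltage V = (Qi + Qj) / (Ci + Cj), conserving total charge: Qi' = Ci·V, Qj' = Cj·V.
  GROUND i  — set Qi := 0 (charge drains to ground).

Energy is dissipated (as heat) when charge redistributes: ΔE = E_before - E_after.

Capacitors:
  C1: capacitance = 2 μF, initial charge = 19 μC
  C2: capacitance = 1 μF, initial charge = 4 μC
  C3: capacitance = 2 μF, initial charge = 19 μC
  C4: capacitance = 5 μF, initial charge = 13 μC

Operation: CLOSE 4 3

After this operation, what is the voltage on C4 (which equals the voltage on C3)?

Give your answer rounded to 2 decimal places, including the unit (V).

Answer: 4.57 V

Derivation:
Initial: C1(2μF, Q=19μC, V=9.50V), C2(1μF, Q=4μC, V=4.00V), C3(2μF, Q=19μC, V=9.50V), C4(5μF, Q=13μC, V=2.60V)
Op 1: CLOSE 4-3: Q_total=32.00, C_total=7.00, V=4.57; Q4=22.86, Q3=9.14; dissipated=34.007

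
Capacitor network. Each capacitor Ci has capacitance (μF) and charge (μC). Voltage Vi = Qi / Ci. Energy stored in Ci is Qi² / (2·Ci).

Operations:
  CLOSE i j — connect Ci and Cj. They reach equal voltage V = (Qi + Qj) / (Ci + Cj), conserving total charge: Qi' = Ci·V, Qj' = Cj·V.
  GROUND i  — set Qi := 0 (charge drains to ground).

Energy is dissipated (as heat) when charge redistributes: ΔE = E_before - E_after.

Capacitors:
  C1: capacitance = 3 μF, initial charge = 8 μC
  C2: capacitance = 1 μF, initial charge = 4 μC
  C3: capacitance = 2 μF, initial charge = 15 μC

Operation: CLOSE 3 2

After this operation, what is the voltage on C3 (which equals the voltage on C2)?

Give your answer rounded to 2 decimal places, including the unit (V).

Initial: C1(3μF, Q=8μC, V=2.67V), C2(1μF, Q=4μC, V=4.00V), C3(2μF, Q=15μC, V=7.50V)
Op 1: CLOSE 3-2: Q_total=19.00, C_total=3.00, V=6.33; Q3=12.67, Q2=6.33; dissipated=4.083

Answer: 6.33 V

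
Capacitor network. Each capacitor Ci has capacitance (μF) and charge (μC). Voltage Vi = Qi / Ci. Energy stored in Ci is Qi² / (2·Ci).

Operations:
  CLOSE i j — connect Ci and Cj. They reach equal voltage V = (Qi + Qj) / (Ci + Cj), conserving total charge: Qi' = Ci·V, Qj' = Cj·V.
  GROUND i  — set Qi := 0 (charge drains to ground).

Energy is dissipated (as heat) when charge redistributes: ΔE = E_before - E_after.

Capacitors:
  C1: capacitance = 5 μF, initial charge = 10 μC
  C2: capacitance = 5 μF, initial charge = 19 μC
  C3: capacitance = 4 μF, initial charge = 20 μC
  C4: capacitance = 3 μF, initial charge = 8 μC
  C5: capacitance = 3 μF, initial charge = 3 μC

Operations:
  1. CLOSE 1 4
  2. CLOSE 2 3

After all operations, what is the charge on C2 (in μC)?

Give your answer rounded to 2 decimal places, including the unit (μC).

Answer: 21.67 μC

Derivation:
Initial: C1(5μF, Q=10μC, V=2.00V), C2(5μF, Q=19μC, V=3.80V), C3(4μF, Q=20μC, V=5.00V), C4(3μF, Q=8μC, V=2.67V), C5(3μF, Q=3μC, V=1.00V)
Op 1: CLOSE 1-4: Q_total=18.00, C_total=8.00, V=2.25; Q1=11.25, Q4=6.75; dissipated=0.417
Op 2: CLOSE 2-3: Q_total=39.00, C_total=9.00, V=4.33; Q2=21.67, Q3=17.33; dissipated=1.600
Final charges: Q1=11.25, Q2=21.67, Q3=17.33, Q4=6.75, Q5=3.00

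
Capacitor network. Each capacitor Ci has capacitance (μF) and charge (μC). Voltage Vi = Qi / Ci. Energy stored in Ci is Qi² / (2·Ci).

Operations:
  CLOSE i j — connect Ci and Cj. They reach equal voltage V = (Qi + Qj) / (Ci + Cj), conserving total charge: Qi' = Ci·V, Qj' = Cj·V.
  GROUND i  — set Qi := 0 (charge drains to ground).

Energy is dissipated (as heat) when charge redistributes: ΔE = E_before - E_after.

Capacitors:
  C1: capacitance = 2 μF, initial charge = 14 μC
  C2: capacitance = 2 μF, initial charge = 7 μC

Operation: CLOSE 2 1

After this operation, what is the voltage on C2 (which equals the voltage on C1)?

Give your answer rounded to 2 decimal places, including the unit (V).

Answer: 5.25 V

Derivation:
Initial: C1(2μF, Q=14μC, V=7.00V), C2(2μF, Q=7μC, V=3.50V)
Op 1: CLOSE 2-1: Q_total=21.00, C_total=4.00, V=5.25; Q2=10.50, Q1=10.50; dissipated=6.125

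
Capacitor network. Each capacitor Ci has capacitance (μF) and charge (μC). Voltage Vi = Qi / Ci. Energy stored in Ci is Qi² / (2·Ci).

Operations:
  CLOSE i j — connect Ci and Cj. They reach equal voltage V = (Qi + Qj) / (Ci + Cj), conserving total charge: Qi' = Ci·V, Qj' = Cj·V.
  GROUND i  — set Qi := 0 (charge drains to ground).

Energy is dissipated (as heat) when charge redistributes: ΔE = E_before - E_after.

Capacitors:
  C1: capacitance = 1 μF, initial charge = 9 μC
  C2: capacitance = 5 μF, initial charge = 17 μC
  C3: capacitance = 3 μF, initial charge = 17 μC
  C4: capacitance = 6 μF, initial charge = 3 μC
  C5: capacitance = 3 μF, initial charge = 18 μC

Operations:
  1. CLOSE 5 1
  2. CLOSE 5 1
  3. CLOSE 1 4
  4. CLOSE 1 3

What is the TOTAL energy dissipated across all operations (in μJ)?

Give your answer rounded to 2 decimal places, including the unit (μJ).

Initial: C1(1μF, Q=9μC, V=9.00V), C2(5μF, Q=17μC, V=3.40V), C3(3μF, Q=17μC, V=5.67V), C4(6μF, Q=3μC, V=0.50V), C5(3μF, Q=18μC, V=6.00V)
Op 1: CLOSE 5-1: Q_total=27.00, C_total=4.00, V=6.75; Q5=20.25, Q1=6.75; dissipated=3.375
Op 2: CLOSE 5-1: Q_total=27.00, C_total=4.00, V=6.75; Q5=20.25, Q1=6.75; dissipated=0.000
Op 3: CLOSE 1-4: Q_total=9.75, C_total=7.00, V=1.39; Q1=1.39, Q4=8.36; dissipated=16.741
Op 4: CLOSE 1-3: Q_total=18.39, C_total=4.00, V=4.60; Q1=4.60, Q3=13.79; dissipated=6.850
Total dissipated: 26.966 μJ

Answer: 26.97 μJ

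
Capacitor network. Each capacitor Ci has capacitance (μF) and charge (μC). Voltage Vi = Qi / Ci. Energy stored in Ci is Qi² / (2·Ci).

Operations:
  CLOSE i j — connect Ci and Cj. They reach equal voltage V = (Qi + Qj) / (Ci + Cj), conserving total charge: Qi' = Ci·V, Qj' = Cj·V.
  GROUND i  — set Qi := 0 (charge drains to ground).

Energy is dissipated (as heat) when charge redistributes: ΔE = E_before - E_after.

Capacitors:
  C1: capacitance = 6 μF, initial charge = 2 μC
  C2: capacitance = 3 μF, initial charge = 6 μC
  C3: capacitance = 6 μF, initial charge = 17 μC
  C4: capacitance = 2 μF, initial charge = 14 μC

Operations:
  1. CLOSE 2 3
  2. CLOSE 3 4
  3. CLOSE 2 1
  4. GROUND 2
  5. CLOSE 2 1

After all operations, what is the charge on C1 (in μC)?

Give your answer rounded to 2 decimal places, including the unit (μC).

Answer: 4.30 μC

Derivation:
Initial: C1(6μF, Q=2μC, V=0.33V), C2(3μF, Q=6μC, V=2.00V), C3(6μF, Q=17μC, V=2.83V), C4(2μF, Q=14μC, V=7.00V)
Op 1: CLOSE 2-3: Q_total=23.00, C_total=9.00, V=2.56; Q2=7.67, Q3=15.33; dissipated=0.694
Op 2: CLOSE 3-4: Q_total=29.33, C_total=8.00, V=3.67; Q3=22.00, Q4=7.33; dissipated=14.815
Op 3: CLOSE 2-1: Q_total=9.67, C_total=9.00, V=1.07; Q2=3.22, Q1=6.44; dissipated=4.938
Op 4: GROUND 2: Q2=0; energy lost=1.730
Op 5: CLOSE 2-1: Q_total=6.44, C_total=9.00, V=0.72; Q2=2.15, Q1=4.30; dissipated=1.154
Final charges: Q1=4.30, Q2=2.15, Q3=22.00, Q4=7.33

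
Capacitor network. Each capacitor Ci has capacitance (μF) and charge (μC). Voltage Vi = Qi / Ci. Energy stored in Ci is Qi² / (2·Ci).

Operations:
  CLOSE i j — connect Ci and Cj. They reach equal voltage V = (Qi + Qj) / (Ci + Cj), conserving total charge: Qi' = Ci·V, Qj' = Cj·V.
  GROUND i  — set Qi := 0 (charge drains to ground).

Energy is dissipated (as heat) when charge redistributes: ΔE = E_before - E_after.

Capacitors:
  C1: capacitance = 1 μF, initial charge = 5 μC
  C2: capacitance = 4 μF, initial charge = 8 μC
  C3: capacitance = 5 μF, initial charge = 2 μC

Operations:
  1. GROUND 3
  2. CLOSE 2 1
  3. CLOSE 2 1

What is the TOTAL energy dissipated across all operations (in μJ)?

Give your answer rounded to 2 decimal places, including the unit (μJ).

Initial: C1(1μF, Q=5μC, V=5.00V), C2(4μF, Q=8μC, V=2.00V), C3(5μF, Q=2μC, V=0.40V)
Op 1: GROUND 3: Q3=0; energy lost=0.400
Op 2: CLOSE 2-1: Q_total=13.00, C_total=5.00, V=2.60; Q2=10.40, Q1=2.60; dissipated=3.600
Op 3: CLOSE 2-1: Q_total=13.00, C_total=5.00, V=2.60; Q2=10.40, Q1=2.60; dissipated=0.000
Total dissipated: 4.000 μJ

Answer: 4.00 μJ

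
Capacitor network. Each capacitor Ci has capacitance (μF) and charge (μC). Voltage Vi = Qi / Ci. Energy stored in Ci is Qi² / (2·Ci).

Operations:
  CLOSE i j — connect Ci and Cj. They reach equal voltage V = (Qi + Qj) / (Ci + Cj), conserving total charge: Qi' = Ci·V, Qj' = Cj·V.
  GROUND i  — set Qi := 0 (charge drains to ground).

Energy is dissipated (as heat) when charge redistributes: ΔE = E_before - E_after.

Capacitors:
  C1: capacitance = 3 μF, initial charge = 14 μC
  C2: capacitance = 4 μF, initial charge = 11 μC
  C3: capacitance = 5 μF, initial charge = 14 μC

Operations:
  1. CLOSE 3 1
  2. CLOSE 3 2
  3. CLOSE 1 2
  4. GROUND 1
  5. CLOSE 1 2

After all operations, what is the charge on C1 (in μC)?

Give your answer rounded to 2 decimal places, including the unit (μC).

Answer: 5.67 μC

Derivation:
Initial: C1(3μF, Q=14μC, V=4.67V), C2(4μF, Q=11μC, V=2.75V), C3(5μF, Q=14μC, V=2.80V)
Op 1: CLOSE 3-1: Q_total=28.00, C_total=8.00, V=3.50; Q3=17.50, Q1=10.50; dissipated=3.267
Op 2: CLOSE 3-2: Q_total=28.50, C_total=9.00, V=3.17; Q3=15.83, Q2=12.67; dissipated=0.625
Op 3: CLOSE 1-2: Q_total=23.17, C_total=7.00, V=3.31; Q1=9.93, Q2=13.24; dissipated=0.095
Op 4: GROUND 1: Q1=0; energy lost=16.429
Op 5: CLOSE 1-2: Q_total=13.24, C_total=7.00, V=1.89; Q1=5.67, Q2=7.56; dissipated=9.388
Final charges: Q1=5.67, Q2=7.56, Q3=15.83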